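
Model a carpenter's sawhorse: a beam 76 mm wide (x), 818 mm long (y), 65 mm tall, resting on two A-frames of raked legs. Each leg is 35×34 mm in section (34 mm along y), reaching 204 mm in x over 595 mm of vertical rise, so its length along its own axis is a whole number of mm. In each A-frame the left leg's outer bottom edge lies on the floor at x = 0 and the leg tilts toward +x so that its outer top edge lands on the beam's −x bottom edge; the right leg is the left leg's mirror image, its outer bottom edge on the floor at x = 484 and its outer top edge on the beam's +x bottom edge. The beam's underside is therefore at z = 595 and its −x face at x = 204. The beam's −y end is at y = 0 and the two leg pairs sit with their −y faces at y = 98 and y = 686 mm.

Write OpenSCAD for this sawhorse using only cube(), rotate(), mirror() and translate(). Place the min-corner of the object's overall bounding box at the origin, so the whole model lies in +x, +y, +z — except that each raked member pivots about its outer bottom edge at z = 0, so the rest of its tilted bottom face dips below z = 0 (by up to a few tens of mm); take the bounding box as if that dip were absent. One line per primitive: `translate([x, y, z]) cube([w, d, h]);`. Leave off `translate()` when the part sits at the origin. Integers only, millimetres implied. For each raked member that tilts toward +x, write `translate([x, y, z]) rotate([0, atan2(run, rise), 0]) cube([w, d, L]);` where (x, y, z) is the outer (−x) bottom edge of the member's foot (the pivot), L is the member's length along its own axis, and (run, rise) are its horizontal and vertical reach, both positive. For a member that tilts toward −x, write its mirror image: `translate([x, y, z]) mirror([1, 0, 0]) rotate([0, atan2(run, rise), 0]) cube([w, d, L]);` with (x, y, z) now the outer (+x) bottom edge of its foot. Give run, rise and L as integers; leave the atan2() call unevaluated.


// leg length = √(204² + 595²) = 629
// right-leg outer foot x = 2·204 + 76 = 484
// beam min-corner = (204, 0, 595)
translate([204, 0, 595]) cube([76, 818, 65]);
translate([0, 98, 0]) rotate([0, atan2(204, 595), 0]) cube([35, 34, 629]);
translate([484, 98, 0]) mirror([1, 0, 0]) rotate([0, atan2(204, 595), 0]) cube([35, 34, 629]);
translate([0, 686, 0]) rotate([0, atan2(204, 595), 0]) cube([35, 34, 629]);
translate([484, 686, 0]) mirror([1, 0, 0]) rotate([0, atan2(204, 595), 0]) cube([35, 34, 629]);


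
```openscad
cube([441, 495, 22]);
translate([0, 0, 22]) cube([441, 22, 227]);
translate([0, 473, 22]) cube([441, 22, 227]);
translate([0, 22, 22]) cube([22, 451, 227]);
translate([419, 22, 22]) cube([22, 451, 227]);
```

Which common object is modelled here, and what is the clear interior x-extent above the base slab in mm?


An open box. The internal width is 397 mm.

A 441×495 base slab with four walls standing on it — an open box. The base is 441 mm wide and the walls are 22 mm thick, so the internal width is 441 − 2 × 22 = 397 mm.


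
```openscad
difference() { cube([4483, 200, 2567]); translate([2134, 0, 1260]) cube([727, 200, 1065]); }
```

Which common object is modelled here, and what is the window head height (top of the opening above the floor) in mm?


A wall with a window opening. The window head height is 2325 mm.

A wall with a rectangular opening subtracted — a window. Sill at z = 1260, opening 1065 mm tall, so the head is at 1260 + 1065 = 2325 mm.


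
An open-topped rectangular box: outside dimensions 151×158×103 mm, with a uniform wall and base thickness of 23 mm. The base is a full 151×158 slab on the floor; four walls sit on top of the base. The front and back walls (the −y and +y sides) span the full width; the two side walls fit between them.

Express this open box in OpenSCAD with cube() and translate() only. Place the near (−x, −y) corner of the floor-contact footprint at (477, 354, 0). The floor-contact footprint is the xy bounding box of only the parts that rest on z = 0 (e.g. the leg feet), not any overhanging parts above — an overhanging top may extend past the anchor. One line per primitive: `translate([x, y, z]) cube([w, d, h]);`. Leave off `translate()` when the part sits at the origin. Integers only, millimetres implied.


translate([477, 354, 0]) cube([151, 158, 23]);
translate([477, 354, 23]) cube([151, 23, 80]);
translate([477, 489, 23]) cube([151, 23, 80]);
translate([477, 377, 23]) cube([23, 112, 80]);
translate([605, 377, 23]) cube([23, 112, 80]);


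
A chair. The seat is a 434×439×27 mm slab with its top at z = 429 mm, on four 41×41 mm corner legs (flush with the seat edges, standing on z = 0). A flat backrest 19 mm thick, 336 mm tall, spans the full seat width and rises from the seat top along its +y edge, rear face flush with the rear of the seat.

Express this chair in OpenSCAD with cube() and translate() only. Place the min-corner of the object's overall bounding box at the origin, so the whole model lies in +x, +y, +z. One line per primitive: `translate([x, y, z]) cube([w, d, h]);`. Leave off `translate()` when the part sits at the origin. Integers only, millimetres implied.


// leg_h = 429 - 27 = 402
translate([0, 0, 402]) cube([434, 439, 27]);
cube([41, 41, 402]);
translate([393, 0, 0]) cube([41, 41, 402]);
translate([0, 398, 0]) cube([41, 41, 402]);
translate([393, 398, 0]) cube([41, 41, 402]);
translate([0, 420, 429]) cube([434, 19, 336]);


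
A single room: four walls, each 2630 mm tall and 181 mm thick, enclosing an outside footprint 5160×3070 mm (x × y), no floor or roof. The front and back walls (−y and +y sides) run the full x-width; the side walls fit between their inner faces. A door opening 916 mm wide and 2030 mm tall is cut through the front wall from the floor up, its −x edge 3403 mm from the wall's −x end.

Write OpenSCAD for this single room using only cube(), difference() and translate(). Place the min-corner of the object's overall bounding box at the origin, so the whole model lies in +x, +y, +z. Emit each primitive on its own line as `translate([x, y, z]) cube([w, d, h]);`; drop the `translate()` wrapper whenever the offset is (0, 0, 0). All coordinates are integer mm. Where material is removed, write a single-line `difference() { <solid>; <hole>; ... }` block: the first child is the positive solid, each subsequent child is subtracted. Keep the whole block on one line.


difference() { cube([5160, 181, 2630]); translate([3403, 0, 0]) cube([916, 181, 2030]); }
translate([0, 2889, 0]) cube([5160, 181, 2630]);
translate([0, 181, 0]) cube([181, 2708, 2630]);
translate([4979, 181, 0]) cube([181, 2708, 2630]);


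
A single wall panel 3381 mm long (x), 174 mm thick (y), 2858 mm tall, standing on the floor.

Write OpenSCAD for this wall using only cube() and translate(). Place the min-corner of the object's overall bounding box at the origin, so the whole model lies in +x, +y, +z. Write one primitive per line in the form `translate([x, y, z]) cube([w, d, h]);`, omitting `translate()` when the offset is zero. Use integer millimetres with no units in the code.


cube([3381, 174, 2858]);


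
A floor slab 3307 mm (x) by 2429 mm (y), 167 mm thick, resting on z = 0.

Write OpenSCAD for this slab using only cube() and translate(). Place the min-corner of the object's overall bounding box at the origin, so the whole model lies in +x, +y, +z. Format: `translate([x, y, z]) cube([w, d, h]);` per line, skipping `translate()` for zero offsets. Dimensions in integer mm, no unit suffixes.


cube([3307, 2429, 167]);


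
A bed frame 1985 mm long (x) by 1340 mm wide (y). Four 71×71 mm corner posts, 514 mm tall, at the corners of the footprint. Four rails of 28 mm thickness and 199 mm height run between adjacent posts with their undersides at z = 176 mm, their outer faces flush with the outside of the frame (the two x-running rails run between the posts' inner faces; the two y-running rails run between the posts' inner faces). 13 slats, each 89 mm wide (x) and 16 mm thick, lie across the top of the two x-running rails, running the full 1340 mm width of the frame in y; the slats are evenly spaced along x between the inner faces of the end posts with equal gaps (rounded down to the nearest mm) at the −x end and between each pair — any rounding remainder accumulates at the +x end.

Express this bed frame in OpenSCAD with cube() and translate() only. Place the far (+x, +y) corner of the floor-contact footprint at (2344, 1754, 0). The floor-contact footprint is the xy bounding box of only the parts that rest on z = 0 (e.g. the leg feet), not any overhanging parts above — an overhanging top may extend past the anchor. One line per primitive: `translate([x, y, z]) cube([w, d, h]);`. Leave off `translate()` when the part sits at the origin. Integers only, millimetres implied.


translate([359, 414, 0]) cube([71, 71, 514]);
translate([359, 1683, 0]) cube([71, 71, 514]);
translate([2273, 414, 0]) cube([71, 71, 514]);
translate([2273, 1683, 0]) cube([71, 71, 514]);
translate([430, 414, 176]) cube([1843, 28, 199]);
translate([430, 1726, 176]) cube([1843, 28, 199]);
translate([359, 485, 176]) cube([28, 1198, 199]);
translate([2316, 485, 176]) cube([28, 1198, 199]);
translate([479, 414, 375]) cube([89, 1340, 16]);
translate([617, 414, 375]) cube([89, 1340, 16]);
translate([755, 414, 375]) cube([89, 1340, 16]);
translate([893, 414, 375]) cube([89, 1340, 16]);
translate([1031, 414, 375]) cube([89, 1340, 16]);
translate([1169, 414, 375]) cube([89, 1340, 16]);
translate([1307, 414, 375]) cube([89, 1340, 16]);
translate([1445, 414, 375]) cube([89, 1340, 16]);
translate([1583, 414, 375]) cube([89, 1340, 16]);
translate([1721, 414, 375]) cube([89, 1340, 16]);
translate([1859, 414, 375]) cube([89, 1340, 16]);
translate([1997, 414, 375]) cube([89, 1340, 16]);
translate([2135, 414, 375]) cube([89, 1340, 16]);


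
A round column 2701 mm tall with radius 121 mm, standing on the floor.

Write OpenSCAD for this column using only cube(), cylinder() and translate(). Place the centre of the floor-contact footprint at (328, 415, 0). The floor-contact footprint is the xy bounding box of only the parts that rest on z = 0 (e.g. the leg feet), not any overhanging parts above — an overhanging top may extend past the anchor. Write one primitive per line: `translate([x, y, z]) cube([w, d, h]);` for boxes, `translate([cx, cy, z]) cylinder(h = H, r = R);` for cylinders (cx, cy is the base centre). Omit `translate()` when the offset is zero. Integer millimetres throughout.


translate([328, 415, 0]) cylinder(h = 2701, r = 121);


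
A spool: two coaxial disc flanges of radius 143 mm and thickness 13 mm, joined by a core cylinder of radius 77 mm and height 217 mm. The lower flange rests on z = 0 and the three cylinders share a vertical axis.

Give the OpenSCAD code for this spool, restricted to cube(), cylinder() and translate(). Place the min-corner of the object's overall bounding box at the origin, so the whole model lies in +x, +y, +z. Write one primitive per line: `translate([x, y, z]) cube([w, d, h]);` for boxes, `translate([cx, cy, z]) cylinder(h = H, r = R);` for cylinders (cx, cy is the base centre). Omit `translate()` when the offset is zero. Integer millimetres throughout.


translate([143, 143, 0]) cylinder(h = 13, r = 143);
translate([143, 143, 13]) cylinder(h = 217, r = 77);
translate([143, 143, 230]) cylinder(h = 13, r = 143);


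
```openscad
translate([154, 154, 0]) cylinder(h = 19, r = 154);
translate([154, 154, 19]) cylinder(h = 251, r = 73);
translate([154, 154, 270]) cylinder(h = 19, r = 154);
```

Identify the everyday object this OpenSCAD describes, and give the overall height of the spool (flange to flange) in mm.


A spool. The overall height is 289 mm.

Three coaxial cylinders, large–small–large — a spool. Two 19 mm flanges and a 251 mm core give 19 + 251 + 19 = 289 mm.


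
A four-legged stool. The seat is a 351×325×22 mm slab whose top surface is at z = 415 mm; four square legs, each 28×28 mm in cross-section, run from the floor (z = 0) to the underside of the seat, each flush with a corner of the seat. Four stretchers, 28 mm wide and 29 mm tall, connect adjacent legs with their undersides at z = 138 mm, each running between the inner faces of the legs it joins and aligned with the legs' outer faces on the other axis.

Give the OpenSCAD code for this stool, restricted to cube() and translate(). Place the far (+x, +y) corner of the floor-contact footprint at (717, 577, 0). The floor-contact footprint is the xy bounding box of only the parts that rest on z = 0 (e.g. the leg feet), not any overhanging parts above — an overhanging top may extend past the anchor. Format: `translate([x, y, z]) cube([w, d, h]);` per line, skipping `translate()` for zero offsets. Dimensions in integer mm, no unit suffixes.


// leg_h = 415 - 22 = 393
// stretcher span = 351 - 2*28 = 295
translate([366, 252, 393]) cube([351, 325, 22]);
translate([366, 252, 0]) cube([28, 28, 393]);
translate([689, 252, 0]) cube([28, 28, 393]);
translate([366, 549, 0]) cube([28, 28, 393]);
translate([689, 549, 0]) cube([28, 28, 393]);
translate([394, 252, 138]) cube([295, 28, 29]);
translate([394, 549, 138]) cube([295, 28, 29]);
translate([366, 280, 138]) cube([28, 269, 29]);
translate([689, 280, 138]) cube([28, 269, 29]);


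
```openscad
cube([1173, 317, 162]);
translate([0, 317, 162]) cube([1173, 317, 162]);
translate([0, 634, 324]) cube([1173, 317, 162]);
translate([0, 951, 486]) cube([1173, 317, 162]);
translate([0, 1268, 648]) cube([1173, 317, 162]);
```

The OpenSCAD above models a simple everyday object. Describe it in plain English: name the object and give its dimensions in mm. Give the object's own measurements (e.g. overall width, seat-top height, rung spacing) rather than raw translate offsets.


A straight staircase of 5 solid steps. Each step is 1173 mm wide (x), 317 mm deep (y, the going) and 162 mm tall (the rise). The first step rests on the floor; each subsequent step sits one going further in +y and one rise higher in +z, directly behind and above the previous step with no overlap.


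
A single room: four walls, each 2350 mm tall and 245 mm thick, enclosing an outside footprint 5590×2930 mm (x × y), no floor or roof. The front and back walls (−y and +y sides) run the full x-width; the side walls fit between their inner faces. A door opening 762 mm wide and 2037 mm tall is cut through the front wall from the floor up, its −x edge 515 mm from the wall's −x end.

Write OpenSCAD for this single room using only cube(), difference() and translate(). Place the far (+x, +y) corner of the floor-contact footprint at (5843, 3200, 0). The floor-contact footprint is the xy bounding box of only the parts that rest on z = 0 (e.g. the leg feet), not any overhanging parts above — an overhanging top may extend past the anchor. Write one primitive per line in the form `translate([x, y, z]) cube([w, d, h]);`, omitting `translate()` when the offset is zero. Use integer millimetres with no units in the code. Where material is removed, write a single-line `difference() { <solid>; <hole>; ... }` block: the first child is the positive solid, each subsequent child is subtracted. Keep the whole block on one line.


difference() { translate([253, 270, 0]) cube([5590, 245, 2350]); translate([768, 270, 0]) cube([762, 245, 2037]); }
translate([253, 2955, 0]) cube([5590, 245, 2350]);
translate([253, 515, 0]) cube([245, 2440, 2350]);
translate([5598, 515, 0]) cube([245, 2440, 2350]);


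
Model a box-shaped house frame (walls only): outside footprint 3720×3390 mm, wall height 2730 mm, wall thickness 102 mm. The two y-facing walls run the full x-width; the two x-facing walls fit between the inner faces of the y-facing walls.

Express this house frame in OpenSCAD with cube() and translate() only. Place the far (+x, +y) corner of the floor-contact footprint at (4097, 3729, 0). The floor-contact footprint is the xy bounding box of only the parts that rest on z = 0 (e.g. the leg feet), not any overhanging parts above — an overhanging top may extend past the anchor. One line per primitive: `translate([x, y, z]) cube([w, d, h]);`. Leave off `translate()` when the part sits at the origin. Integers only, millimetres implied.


translate([377, 339, 0]) cube([3720, 102, 2730]);
translate([377, 3627, 0]) cube([3720, 102, 2730]);
translate([377, 441, 0]) cube([102, 3186, 2730]);
translate([3995, 441, 0]) cube([102, 3186, 2730]);


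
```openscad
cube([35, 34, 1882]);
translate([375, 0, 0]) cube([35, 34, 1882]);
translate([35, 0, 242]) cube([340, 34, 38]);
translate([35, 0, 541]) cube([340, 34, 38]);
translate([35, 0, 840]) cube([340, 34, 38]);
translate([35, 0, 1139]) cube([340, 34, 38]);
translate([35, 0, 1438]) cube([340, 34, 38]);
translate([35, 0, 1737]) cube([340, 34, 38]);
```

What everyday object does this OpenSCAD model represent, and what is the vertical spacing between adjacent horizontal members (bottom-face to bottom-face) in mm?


A ladder. The rung spacing is 299 mm.

Two tall 35×34 posts with 6 short bars between them — a ladder. Adjacent rungs sit at z = 242 and z = 541, so the spacing is 541 − 242 = 299 mm.


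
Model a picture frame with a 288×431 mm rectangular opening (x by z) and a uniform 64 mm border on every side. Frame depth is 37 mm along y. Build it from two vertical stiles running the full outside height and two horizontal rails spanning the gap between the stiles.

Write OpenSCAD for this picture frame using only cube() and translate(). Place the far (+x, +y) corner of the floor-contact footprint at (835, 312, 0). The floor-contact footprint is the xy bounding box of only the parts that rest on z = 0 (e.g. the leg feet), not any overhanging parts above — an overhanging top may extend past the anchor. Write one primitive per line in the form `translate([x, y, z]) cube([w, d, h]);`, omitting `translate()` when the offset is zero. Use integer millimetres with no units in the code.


translate([419, 275, 0]) cube([64, 37, 559]);
translate([771, 275, 0]) cube([64, 37, 559]);
translate([483, 275, 0]) cube([288, 37, 64]);
translate([483, 275, 495]) cube([288, 37, 64]);


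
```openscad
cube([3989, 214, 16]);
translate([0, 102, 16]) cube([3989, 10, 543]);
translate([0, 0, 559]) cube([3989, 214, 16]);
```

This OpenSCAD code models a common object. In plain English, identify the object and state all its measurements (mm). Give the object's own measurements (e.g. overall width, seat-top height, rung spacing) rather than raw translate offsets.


An I-beam lying along x, 3989 mm long. Overall section height 575 mm. Two flanges 214 mm wide (y) and 16 mm thick, one on the floor and one at the top; a web 10 mm thick runs between them, centred on the flange width.


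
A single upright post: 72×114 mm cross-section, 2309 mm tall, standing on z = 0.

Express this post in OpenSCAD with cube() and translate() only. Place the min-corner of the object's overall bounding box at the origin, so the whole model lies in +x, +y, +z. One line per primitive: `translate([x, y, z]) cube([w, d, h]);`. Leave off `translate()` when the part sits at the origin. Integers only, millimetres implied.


cube([72, 114, 2309]);


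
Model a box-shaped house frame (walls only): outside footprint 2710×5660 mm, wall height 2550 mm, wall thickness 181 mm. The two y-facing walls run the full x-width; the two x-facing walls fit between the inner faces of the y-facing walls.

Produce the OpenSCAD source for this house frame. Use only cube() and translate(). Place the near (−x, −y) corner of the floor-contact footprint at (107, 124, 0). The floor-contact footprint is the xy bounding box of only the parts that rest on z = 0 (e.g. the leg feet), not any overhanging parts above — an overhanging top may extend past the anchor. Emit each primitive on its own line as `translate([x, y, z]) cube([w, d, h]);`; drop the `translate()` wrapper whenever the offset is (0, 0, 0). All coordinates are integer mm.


translate([107, 124, 0]) cube([2710, 181, 2550]);
translate([107, 5603, 0]) cube([2710, 181, 2550]);
translate([107, 305, 0]) cube([181, 5298, 2550]);
translate([2636, 305, 0]) cube([181, 5298, 2550]);


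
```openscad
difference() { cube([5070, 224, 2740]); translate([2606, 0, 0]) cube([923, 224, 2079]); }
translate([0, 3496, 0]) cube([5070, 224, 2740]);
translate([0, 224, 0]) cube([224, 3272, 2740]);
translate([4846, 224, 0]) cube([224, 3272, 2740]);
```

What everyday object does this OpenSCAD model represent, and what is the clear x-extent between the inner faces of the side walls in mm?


A single room. The interior width is 4622 mm.

Four walls enclosing a rectangle with a door in the front wall — a room. Outside width 5070 minus two 224 mm walls gives 4622 mm.


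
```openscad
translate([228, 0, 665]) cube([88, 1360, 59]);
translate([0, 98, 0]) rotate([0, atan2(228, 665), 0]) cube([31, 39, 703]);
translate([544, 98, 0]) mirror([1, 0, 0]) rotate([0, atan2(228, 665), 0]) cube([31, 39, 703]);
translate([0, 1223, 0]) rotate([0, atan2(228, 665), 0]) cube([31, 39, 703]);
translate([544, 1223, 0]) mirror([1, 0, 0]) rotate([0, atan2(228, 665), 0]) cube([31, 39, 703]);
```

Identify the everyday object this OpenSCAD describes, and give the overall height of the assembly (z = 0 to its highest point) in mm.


A sawhorse. The overall height is 724 mm.

A beam across two mirrored pairs of raked legs — a sawhorse. The beam's underside is at z = 665 (matching the legs' vertical rise in atan2(228, 665)) and the beam is 59 mm tall, so its top is at 665 + 59 = 724 mm. The raked legs top out at the beam's underside, so that is the highest point.


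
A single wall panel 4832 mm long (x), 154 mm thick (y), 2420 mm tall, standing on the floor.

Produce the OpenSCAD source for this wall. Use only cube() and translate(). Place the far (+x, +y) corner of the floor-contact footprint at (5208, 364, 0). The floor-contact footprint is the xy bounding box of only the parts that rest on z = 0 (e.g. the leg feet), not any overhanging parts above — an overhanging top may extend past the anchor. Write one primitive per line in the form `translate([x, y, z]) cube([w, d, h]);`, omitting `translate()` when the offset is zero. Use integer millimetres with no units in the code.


translate([376, 210, 0]) cube([4832, 154, 2420]);


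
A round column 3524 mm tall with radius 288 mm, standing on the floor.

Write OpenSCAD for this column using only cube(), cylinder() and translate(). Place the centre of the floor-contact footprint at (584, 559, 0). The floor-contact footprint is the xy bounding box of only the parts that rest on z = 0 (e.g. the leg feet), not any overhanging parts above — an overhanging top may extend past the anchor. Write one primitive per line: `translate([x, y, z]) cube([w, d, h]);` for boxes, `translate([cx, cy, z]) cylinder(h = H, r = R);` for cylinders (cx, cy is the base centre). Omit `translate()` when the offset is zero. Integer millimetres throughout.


translate([584, 559, 0]) cylinder(h = 3524, r = 288);


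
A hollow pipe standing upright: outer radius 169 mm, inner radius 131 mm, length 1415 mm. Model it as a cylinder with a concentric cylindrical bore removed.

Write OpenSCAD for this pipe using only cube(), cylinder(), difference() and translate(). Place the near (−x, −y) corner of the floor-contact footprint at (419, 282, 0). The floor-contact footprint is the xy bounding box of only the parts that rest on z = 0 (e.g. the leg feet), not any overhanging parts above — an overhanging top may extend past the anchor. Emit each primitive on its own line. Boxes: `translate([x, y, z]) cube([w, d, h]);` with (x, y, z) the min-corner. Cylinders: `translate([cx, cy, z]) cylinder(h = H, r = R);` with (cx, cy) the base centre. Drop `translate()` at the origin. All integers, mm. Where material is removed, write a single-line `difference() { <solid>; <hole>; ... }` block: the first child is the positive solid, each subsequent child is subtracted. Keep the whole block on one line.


difference() { translate([588, 451, 0]) cylinder(h = 1415, r = 169); translate([588, 451, 0]) cylinder(h = 1415, r = 131); }


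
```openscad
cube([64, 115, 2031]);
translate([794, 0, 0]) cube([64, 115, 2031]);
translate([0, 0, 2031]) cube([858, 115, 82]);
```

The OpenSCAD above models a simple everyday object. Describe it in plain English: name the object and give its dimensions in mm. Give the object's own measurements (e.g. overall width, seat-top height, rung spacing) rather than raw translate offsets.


A door frame. The clear opening is 730 mm wide and 2031 mm high. Two 64 mm wide jambs, 115 mm deep, stand either side of the opening from the floor to the top of the opening. A 82 mm thick head sits across the top of both jambs, spanning the full outside width of the frame.


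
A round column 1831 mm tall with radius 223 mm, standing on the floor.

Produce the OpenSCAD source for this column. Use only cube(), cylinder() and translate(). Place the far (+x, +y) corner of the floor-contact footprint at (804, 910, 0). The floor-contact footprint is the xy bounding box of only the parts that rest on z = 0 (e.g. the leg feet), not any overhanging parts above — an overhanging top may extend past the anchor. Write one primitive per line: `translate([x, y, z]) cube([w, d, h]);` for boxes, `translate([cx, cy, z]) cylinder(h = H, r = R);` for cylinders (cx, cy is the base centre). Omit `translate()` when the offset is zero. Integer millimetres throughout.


translate([581, 687, 0]) cylinder(h = 1831, r = 223);


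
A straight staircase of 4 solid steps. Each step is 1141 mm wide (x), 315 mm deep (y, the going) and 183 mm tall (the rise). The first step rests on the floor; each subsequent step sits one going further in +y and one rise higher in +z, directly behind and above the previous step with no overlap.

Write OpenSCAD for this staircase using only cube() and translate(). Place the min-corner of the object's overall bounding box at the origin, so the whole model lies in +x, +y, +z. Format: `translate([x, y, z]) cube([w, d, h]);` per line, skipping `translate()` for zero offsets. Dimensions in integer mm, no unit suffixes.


cube([1141, 315, 183]);
translate([0, 315, 183]) cube([1141, 315, 183]);
translate([0, 630, 366]) cube([1141, 315, 183]);
translate([0, 945, 549]) cube([1141, 315, 183]);


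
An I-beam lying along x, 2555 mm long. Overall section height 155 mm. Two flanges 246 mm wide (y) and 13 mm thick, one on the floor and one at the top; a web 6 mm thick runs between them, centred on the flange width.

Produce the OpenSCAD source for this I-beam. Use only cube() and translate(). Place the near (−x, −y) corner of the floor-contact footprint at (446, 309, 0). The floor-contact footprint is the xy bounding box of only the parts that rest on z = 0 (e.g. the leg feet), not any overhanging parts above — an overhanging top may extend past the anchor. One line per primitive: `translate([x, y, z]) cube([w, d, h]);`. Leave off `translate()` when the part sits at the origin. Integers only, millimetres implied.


translate([446, 309, 0]) cube([2555, 246, 13]);
translate([446, 429, 13]) cube([2555, 6, 129]);
translate([446, 309, 142]) cube([2555, 246, 13]);


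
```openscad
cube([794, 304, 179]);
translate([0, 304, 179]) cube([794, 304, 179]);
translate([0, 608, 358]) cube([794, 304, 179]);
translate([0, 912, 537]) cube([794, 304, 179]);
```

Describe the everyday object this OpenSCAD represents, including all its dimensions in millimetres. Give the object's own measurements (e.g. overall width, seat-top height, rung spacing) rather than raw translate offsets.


A straight staircase of 4 solid steps. Each step is 794 mm wide (x), 304 mm deep (y, the going) and 179 mm tall (the rise). The first step rests on the floor; each subsequent step sits one going further in +y and one rise higher in +z, directly behind and above the previous step with no overlap.


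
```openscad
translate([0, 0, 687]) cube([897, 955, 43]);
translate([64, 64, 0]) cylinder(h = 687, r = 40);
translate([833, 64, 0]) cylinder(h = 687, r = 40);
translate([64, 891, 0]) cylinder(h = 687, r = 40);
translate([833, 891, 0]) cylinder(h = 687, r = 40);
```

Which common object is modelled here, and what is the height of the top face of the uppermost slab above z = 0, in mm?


A table. The table height is 730 mm.

A 897×955×43 slab sits at z = 687 on four Ø80 mm round legs — a table. The top surface is at 687 + 43 = 730 mm.


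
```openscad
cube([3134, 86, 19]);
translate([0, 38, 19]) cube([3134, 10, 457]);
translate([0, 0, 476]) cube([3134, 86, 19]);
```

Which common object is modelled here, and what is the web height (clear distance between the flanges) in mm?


An I-beam. The web height is 457 mm.

Two wide flanges with a thin centred web — an I-beam. Overall 495 mm minus two 19 mm flanges gives a web of 495 − 2·19 = 457 mm.


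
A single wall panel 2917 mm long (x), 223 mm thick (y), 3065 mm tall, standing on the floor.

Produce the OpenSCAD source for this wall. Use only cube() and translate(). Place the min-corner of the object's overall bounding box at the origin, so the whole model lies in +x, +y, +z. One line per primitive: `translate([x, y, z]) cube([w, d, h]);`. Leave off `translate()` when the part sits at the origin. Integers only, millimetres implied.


cube([2917, 223, 3065]);


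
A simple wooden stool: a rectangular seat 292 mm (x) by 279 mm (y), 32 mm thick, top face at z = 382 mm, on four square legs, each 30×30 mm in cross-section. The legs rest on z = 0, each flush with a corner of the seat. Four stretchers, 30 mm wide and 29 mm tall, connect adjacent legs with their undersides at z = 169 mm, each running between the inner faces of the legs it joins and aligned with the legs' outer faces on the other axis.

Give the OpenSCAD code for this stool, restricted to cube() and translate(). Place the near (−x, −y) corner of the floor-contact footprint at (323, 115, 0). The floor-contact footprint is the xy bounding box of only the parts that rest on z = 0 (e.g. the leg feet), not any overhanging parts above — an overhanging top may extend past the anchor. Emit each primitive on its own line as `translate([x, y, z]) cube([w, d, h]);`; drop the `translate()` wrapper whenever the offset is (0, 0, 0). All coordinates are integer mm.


// leg_h = 382 - 32 = 350
// stretcher span = 292 - 2*30 = 232
translate([323, 115, 350]) cube([292, 279, 32]);
translate([323, 115, 0]) cube([30, 30, 350]);
translate([585, 115, 0]) cube([30, 30, 350]);
translate([323, 364, 0]) cube([30, 30, 350]);
translate([585, 364, 0]) cube([30, 30, 350]);
translate([353, 115, 169]) cube([232, 30, 29]);
translate([353, 364, 169]) cube([232, 30, 29]);
translate([323, 145, 169]) cube([30, 219, 29]);
translate([585, 145, 169]) cube([30, 219, 29]);


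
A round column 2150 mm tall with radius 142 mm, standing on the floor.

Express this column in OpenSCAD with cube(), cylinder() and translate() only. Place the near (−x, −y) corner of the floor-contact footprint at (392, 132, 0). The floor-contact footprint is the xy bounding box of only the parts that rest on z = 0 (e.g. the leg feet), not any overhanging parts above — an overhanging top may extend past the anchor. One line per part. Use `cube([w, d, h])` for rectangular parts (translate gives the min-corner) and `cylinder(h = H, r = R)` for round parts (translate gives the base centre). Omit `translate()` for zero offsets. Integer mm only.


translate([534, 274, 0]) cylinder(h = 2150, r = 142);


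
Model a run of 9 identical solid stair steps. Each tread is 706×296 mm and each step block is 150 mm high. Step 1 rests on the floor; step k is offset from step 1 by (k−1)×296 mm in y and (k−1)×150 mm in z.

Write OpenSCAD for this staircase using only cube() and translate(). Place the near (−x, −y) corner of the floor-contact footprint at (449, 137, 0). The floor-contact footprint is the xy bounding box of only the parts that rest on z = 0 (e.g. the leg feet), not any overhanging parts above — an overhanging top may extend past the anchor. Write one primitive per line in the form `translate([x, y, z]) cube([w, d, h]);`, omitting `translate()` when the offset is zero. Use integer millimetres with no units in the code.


translate([449, 137, 0]) cube([706, 296, 150]);
translate([449, 433, 150]) cube([706, 296, 150]);
translate([449, 729, 300]) cube([706, 296, 150]);
translate([449, 1025, 450]) cube([706, 296, 150]);
translate([449, 1321, 600]) cube([706, 296, 150]);
translate([449, 1617, 750]) cube([706, 296, 150]);
translate([449, 1913, 900]) cube([706, 296, 150]);
translate([449, 2209, 1050]) cube([706, 296, 150]);
translate([449, 2505, 1200]) cube([706, 296, 150]);


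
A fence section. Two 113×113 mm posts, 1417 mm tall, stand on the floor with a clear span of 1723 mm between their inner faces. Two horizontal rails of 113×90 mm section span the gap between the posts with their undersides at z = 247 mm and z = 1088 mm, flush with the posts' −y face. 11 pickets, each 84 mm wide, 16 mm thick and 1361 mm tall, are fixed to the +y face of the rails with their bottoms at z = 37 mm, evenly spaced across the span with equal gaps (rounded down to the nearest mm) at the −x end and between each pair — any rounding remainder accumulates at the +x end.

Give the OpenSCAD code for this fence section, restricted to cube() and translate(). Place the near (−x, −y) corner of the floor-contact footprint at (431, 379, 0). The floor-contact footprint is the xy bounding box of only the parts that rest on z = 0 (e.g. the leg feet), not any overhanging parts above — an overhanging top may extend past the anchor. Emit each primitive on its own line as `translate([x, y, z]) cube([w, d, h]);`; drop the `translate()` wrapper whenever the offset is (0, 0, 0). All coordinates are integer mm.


translate([431, 379, 0]) cube([113, 113, 1417]);
translate([2267, 379, 0]) cube([113, 113, 1417]);
translate([544, 379, 247]) cube([1723, 113, 90]);
translate([544, 379, 1088]) cube([1723, 113, 90]);
translate([610, 492, 37]) cube([84, 16, 1361]);
translate([760, 492, 37]) cube([84, 16, 1361]);
translate([910, 492, 37]) cube([84, 16, 1361]);
translate([1060, 492, 37]) cube([84, 16, 1361]);
translate([1210, 492, 37]) cube([84, 16, 1361]);
translate([1360, 492, 37]) cube([84, 16, 1361]);
translate([1510, 492, 37]) cube([84, 16, 1361]);
translate([1660, 492, 37]) cube([84, 16, 1361]);
translate([1810, 492, 37]) cube([84, 16, 1361]);
translate([1960, 492, 37]) cube([84, 16, 1361]);
translate([2110, 492, 37]) cube([84, 16, 1361]);


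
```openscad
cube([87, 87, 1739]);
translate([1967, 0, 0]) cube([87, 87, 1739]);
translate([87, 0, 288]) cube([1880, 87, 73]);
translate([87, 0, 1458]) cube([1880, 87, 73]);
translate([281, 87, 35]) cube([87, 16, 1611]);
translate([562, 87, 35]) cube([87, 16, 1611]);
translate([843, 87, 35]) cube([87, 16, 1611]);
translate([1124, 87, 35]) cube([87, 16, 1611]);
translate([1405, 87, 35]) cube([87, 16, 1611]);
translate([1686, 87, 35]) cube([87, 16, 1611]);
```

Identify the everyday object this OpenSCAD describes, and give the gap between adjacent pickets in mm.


A fence section. The picket gap is 194 mm.

Two posts, two rails, 6 pickets — a fence section. Span 1880 mm holds 6 pickets of 87 mm with 7 equal gaps: ⌊(1880 − 6·87) / 7⌋ = 194 mm.


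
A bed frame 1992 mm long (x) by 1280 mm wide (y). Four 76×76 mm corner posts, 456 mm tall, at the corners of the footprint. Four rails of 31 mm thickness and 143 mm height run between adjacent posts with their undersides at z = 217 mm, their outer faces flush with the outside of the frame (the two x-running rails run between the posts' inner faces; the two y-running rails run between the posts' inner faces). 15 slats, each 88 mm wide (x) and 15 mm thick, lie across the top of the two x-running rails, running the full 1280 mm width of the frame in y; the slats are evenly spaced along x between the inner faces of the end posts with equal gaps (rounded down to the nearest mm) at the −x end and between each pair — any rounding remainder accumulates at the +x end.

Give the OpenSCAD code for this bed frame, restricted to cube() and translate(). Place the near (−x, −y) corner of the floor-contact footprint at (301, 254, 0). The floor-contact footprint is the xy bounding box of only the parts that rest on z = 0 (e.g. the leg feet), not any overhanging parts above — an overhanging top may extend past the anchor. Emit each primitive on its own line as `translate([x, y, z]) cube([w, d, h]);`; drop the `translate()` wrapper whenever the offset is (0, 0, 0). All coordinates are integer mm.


translate([301, 254, 0]) cube([76, 76, 456]);
translate([301, 1458, 0]) cube([76, 76, 456]);
translate([2217, 254, 0]) cube([76, 76, 456]);
translate([2217, 1458, 0]) cube([76, 76, 456]);
translate([377, 254, 217]) cube([1840, 31, 143]);
translate([377, 1503, 217]) cube([1840, 31, 143]);
translate([301, 330, 217]) cube([31, 1128, 143]);
translate([2262, 330, 217]) cube([31, 1128, 143]);
translate([409, 254, 360]) cube([88, 1280, 15]);
translate([529, 254, 360]) cube([88, 1280, 15]);
translate([649, 254, 360]) cube([88, 1280, 15]);
translate([769, 254, 360]) cube([88, 1280, 15]);
translate([889, 254, 360]) cube([88, 1280, 15]);
translate([1009, 254, 360]) cube([88, 1280, 15]);
translate([1129, 254, 360]) cube([88, 1280, 15]);
translate([1249, 254, 360]) cube([88, 1280, 15]);
translate([1369, 254, 360]) cube([88, 1280, 15]);
translate([1489, 254, 360]) cube([88, 1280, 15]);
translate([1609, 254, 360]) cube([88, 1280, 15]);
translate([1729, 254, 360]) cube([88, 1280, 15]);
translate([1849, 254, 360]) cube([88, 1280, 15]);
translate([1969, 254, 360]) cube([88, 1280, 15]);
translate([2089, 254, 360]) cube([88, 1280, 15]);


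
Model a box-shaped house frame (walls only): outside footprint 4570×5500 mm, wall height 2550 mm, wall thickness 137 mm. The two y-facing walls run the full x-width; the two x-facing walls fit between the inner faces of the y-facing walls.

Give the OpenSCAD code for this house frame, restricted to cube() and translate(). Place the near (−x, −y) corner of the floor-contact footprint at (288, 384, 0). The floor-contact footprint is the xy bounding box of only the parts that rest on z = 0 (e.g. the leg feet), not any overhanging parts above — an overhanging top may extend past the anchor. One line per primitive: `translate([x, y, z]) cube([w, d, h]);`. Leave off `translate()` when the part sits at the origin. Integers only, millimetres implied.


translate([288, 384, 0]) cube([4570, 137, 2550]);
translate([288, 5747, 0]) cube([4570, 137, 2550]);
translate([288, 521, 0]) cube([137, 5226, 2550]);
translate([4721, 521, 0]) cube([137, 5226, 2550]);


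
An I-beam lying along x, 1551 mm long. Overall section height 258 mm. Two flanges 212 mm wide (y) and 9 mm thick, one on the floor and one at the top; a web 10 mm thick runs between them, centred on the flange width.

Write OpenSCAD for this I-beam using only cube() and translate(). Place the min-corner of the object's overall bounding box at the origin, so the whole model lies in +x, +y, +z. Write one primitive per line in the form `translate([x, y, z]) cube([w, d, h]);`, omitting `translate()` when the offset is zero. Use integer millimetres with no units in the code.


cube([1551, 212, 9]);
translate([0, 101, 9]) cube([1551, 10, 240]);
translate([0, 0, 249]) cube([1551, 212, 9]);


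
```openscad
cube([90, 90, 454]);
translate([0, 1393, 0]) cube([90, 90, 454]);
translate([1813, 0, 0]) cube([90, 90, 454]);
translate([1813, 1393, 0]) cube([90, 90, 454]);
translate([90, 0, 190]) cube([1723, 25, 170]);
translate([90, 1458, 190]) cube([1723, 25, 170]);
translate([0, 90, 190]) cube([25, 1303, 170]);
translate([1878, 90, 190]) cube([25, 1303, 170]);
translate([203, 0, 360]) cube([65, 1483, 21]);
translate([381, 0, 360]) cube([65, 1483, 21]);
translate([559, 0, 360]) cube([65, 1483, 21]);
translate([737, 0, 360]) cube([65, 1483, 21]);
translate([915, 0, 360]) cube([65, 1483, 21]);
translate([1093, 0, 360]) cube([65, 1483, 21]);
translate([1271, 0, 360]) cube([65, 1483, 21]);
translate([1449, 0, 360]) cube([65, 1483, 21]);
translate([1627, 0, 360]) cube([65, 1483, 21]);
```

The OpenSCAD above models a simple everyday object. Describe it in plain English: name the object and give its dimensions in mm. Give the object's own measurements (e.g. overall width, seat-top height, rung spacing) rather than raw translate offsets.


A bed frame 1903 mm long (x) by 1483 mm wide (y). Four 90×90 mm corner posts, 454 mm tall, at the corners of the footprint. Four rails of 25 mm thickness and 170 mm height run between adjacent posts with their undersides at z = 190 mm, their outer faces flush with the outside of the frame (the two x-running rails run between the posts' inner faces; the two y-running rails run between the posts' inner faces). 9 slats, each 65 mm wide (x) and 21 mm thick, lie across the top of the two x-running rails, running the full 1483 mm width of the frame in y; along x they sit between the end posts with a 113 mm gap after the −x posts and between neighbouring slats, leaving 121 mm before the +x posts.
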